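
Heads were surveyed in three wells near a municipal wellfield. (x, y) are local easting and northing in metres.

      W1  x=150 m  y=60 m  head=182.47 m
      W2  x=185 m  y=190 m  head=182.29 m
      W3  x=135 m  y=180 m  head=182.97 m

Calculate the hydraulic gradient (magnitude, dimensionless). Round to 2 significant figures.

Taking W1 as reference: W2−W1 = (35, 130, -0.18); W3−W1 = (-15, 120, +0.50).
Solve a·Δx + b·Δy = Δh: det = 35·120 − (-15)·130 = 6150.
∂h/∂x = [(-0.18)·120 − (+0.50)·130] / 6150 = -0.01408
∂h/∂y = [35·(+0.50) − (-15)·(-0.18)] / 6150 = +0.002407
|∇h| = √(-0.01408² + 0.002407²) = 0.01428

0.014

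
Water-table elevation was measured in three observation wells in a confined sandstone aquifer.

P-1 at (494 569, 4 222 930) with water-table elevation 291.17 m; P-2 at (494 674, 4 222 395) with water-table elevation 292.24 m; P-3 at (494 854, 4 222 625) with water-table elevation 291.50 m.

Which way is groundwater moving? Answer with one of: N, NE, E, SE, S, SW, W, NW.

NE

Taking P-1 as reference: P-2−P-1 = (105, -535, +1.07); P-3−P-1 = (285, -305, +0.33).
Determinant of the coordinate differences = 105·(-305) − 285·(-535) = 120450.
∂h/∂x = [(+1.07)·(-305) − (+0.33)·(-535)] / 120450 = -0.001244
∂h/∂y = [105·(+0.33) − 285·(+1.07)] / 120450 = -0.002244
Flow = −∇h = (+0.001244 east, +0.002244 north), which points northeast.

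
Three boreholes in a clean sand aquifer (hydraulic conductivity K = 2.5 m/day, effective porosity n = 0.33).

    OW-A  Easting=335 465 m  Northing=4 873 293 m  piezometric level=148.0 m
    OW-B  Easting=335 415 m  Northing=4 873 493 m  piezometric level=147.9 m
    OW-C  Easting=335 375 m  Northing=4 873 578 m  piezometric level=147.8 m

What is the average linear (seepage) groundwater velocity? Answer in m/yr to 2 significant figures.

Taking OW-A as reference: OW-B−OW-A = (-50, 200, -0.1); OW-C−OW-A = (-90, 285, -0.2).
Determinant of the coordinate differences = (-50)·285 − (-90)·200 = 3750.
∂h/∂x = [(-0.1)·285 − (-0.2)·200] / 3750 = +0.003067
∂h/∂y = [(-50)·(-0.2) − (-90)·(-0.1)] / 3750 = +0.0002667
|∇h| = √(0.003067² + 0.0002667²) = 0.003079
Seepage velocity v = K·i/n = 2.5 × 0.003079 / 0.33 = 0.02333 m/day = 8.521 m/yr.

8.5 m/yr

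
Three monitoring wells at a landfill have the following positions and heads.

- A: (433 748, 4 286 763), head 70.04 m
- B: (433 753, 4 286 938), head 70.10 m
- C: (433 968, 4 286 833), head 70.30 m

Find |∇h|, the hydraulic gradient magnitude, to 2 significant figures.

Taking A as reference: B−A = (5, 175, +0.06); C−A = (220, 70, +0.26).
Determinant of the coordinate differences = 5·70 − 220·175 = -38150.
∂h/∂x = [(+0.06)·70 − (+0.26)·175] / -38150 = +0.001083
∂h/∂y = [5·(+0.26) − 220·(+0.06)] / -38150 = +0.0003119
|∇h| = √(0.001083² + 0.0003119²) = 0.001127

0.0011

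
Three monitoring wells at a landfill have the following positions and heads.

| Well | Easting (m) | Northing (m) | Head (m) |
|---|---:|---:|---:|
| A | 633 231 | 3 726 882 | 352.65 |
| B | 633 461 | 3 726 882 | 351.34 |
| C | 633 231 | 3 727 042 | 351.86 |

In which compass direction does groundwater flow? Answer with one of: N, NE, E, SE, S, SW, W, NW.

NE

∂h/∂x = (351.34 − 352.65) / (633461 − 633231) = -0.005696
∂h/∂y = (351.86 − 352.65) / (3727042 − 3726882) = -0.004937
Flow = −∇h = (+0.005696 east, +0.004937 north), which points northeast.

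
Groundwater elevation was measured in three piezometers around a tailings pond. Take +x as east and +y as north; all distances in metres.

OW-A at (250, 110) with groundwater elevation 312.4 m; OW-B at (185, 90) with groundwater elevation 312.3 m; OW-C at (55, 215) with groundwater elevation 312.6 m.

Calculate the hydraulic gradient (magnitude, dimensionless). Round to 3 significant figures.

Three-point gradient (reference OW-A): Δ to OW-B = (-65, -20, -0.1), Δ to OW-C = (-195, 105, +0.2).
∂h/∂x = +0.0006061, ∂h/∂y = +0.003030 (det = -10725).
|∇h| = √(0.0006061² + 0.003030²) = 0.00309

0.00309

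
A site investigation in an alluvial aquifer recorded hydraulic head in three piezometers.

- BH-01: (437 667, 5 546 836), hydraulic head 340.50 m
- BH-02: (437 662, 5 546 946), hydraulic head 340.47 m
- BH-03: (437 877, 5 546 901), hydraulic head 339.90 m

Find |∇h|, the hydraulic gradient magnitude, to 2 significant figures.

0.0028

Taking BH-01 as reference: BH-02−BH-01 = (-5, 110, -0.03); BH-03−BH-01 = (210, 65, -0.60).
Determinant of the coordinate differences = (-5)·65 − 210·110 = -23425.
∂h/∂x = [(-0.03)·65 − (-0.60)·110] / -23425 = -0.002734
∂h/∂y = [(-5)·(-0.60) − 210·(-0.03)] / -23425 = -0.0003970
|∇h| = √(-0.002734² + -0.0003970²) = 0.002763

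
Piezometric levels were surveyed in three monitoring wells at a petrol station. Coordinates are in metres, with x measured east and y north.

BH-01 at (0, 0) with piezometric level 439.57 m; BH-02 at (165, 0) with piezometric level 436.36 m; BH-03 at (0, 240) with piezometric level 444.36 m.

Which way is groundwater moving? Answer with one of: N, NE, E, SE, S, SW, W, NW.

∂h/∂x = (436.36 − 439.57) / (165 − 0) = -0.01945
∂h/∂y = (444.36 − 439.57) / (240 − 0) = +0.01996
Flow = −∇h = (+0.01945 east, -0.01996 north), which points southeast.

SE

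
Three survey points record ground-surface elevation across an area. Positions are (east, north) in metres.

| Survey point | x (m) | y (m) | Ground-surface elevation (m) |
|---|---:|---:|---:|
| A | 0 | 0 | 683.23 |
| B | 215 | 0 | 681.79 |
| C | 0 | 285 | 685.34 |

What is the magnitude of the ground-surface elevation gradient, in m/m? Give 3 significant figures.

0.00998 m/m

∂z/∂x = (681.79 − 683.23) / (215 − 0) = -0.006698
∂z/∂y = (685.34 − 683.23) / (285 − 0) = +0.007404
|∇f| = √(-0.006698² + 0.007404²) = 0.009984 m/m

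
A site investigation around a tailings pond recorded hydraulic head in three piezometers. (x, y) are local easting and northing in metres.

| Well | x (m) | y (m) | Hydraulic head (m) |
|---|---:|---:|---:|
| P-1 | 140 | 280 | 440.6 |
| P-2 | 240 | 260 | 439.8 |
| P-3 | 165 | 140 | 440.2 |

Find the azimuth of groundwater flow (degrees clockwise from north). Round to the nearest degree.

101°

Differences from P-1: to P-2 (Δx, Δy, Δh) = (100, -20, -0.8); to P-3 = (25, -140, -0.4).
Solve a·Δx + b·Δy = Δh: det = 100·(-140) − 25·(-20) = -13500.
∂h/∂x = [(-0.8)·(-140) − (-0.4)·(-20)] / -13500 = -0.007704
∂h/∂y = [100·(-0.4) − 25·(-0.8)] / -13500 = +0.001481
Flow direction (−∇h) has components (+0.007704 E, -0.001481 N).
Azimuth = atan2(E, N) = atan2(+0.007704, -0.001481) = 100.9° ≈ 101°.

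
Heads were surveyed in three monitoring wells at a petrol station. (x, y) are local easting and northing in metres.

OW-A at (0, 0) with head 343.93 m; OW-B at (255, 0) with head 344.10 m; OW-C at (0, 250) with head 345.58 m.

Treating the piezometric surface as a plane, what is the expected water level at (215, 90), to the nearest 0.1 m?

344.7 m

∂h/∂x = (344.10 − 343.93) / (255 − 0) = +0.0006667
∂h/∂y = (345.58 − 343.93) / (250 − 0) = +0.006600
h(215, 90) = 343.93 + (+0.0006667)·(215) + (+0.006600)·(90) = 343.93 +0.143 +0.594 = 344.667 m.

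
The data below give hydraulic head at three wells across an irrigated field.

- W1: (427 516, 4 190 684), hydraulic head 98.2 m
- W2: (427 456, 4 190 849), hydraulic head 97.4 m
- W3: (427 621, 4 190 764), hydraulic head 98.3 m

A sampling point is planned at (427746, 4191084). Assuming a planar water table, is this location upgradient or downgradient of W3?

downgradient

Taking W1 as reference: W2−W1 = (-60, 165, -0.8); W3−W1 = (105, 80, +0.1).
Solve a·Δx + b·Δy = Δh: det = (-60)·80 − 105·165 = -22125.
∂h/∂x = [(-0.8)·80 − (+0.1)·165] / -22125 = +0.003638
∂h/∂y = [(-60)·(+0.1) − 105·(-0.8)] / -22125 = -0.003525
Head at (427746, 4191084) = 98.2 + (+0.003638)·(230) + (-0.003525)·(400) = 97.63 m.
That is lower than the 98.3 m at W3, so the point is downgradient.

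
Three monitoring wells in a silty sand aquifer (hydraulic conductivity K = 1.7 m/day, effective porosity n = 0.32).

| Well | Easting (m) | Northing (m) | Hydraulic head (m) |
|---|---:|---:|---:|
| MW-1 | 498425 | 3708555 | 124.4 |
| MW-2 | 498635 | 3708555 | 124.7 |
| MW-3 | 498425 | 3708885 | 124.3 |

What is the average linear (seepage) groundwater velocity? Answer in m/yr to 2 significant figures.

2.8 m/yr

∂h/∂x = (124.7 − 124.4) / (498635 − 498425) = +0.001429
∂h/∂y = (124.3 − 124.4) / (3708885 − 3708555) = -0.0003030
|∇h| = √(0.001429² + -0.0003030²) = 0.001461
Seepage velocity v = K·i/n = 1.7 × 0.001461 / 0.32 = 0.007762 m/day = 2.835 m/yr.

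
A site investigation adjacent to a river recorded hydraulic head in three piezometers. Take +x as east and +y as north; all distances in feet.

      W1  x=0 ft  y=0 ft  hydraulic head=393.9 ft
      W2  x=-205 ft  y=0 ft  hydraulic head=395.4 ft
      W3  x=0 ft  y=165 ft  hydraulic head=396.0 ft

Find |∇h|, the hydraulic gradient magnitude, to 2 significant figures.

0.015

∂h/∂x = (395.4 − 393.9) / (-205 − 0) = -0.007317
∂h/∂y = (396.0 − 393.9) / (165 − 0) = +0.01273
|∇h| = √(-0.007317² + 0.01273²) = 0.01468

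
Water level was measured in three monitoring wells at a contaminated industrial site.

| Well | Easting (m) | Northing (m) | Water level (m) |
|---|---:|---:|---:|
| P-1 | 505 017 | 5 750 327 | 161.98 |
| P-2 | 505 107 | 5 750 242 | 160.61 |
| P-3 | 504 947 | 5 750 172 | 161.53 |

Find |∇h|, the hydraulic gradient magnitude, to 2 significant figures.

0.011

Three-point gradient (reference P-1): Δ to P-2 = (90, -85, -1.37), Δ to P-3 = (-70, -155, -0.45).
∂h/∂x = -0.008749, ∂h/∂y = +0.006854 (det = -19900).
|∇h| = √(-0.008749² + 0.006854²) = 0.01111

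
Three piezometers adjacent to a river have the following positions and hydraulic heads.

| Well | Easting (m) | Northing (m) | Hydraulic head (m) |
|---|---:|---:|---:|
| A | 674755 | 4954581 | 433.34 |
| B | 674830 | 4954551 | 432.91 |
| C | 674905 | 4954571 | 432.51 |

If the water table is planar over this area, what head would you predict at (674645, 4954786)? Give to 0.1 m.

With h = a·x + b·y + c and A as origin, the differences give:
  75·a + (-30)·b = -0.43
  150·a + (-10)·b = -0.83
Eliminate b (×(-10) and ×(-30), subtract): 3750·a = -20.600 → a = ∂h/∂x = -0.005493
Back-substitute: b = ∂h/∂y = +0.0006000.
h(674645, 4954786) = 433.34 + (-0.005493)·(-110) + (+0.0006000)·(205) = 433.34 +0.604 +0.123 = 434.067 m.

434.1 m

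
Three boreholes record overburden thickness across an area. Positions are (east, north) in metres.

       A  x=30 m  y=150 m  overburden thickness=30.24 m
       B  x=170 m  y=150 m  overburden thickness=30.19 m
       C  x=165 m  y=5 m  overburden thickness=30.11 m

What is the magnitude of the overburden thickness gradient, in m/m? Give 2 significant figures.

0.00067 m/m

Taking A as reference: B−A = (140, 0, -0.05); C−A = (135, -145, -0.13).
Solve a·Δx + b·Δy = Δd: det = 140·(-145) − 135·0 = -20300.
∂d/∂x = [(-0.05)·(-145) − (-0.13)·0] / -20300 = -0.0003571
∂d/∂y = [140·(-0.13) − 135·(-0.05)] / -20300 = +0.0005640
|∇f| = √(-0.0003571² + 0.0005640²) = 0.0006675 m/m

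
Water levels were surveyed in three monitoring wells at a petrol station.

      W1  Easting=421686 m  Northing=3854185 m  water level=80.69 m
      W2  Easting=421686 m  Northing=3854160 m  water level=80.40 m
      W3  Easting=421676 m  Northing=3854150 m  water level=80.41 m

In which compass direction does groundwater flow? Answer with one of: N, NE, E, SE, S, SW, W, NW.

With h = a·x + b·y + c and W1 as origin, the differences give:
  0·a + (-25)·b = -0.29
  (-10)·a + (-35)·b = -0.28
Eliminate b (×(-35) and ×(-25), subtract): -250·a = 3.150 → a = ∂h/∂x = -0.01260
Back-substitute: b = ∂h/∂y = +0.01160.
Flow = −∇h = (+0.01260 east, -0.01160 north), which points southeast.

SE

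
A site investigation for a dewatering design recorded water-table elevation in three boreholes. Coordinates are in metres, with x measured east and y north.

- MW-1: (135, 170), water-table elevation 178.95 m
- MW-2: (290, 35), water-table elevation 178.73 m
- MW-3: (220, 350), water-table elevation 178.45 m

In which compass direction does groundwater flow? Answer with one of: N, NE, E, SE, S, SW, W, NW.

NE

With h = a·x + b·y + c and MW-1 as origin, the differences give:
  155·a + (-135)·b = -0.22
  85·a + 180·b = -0.50
Eliminate b (×180 and ×(-135), subtract): 39375·a = -107.100 → a = ∂h/∂x = -0.002720
Back-substitute: b = ∂h/∂y = -0.001493.
Flow = −∇h = (+0.002720 east, +0.001493 north), which points northeast.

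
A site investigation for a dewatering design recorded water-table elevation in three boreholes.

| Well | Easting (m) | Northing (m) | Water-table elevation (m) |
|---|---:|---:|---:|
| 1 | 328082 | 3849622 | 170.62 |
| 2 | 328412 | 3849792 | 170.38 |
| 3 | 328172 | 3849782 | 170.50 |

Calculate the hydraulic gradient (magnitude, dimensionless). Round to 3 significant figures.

0.000679

With h = a·x + b·y + c and 1 as origin, the differences give:
  330·a + 170·b = -0.24
  90·a + 160·b = -0.12
Eliminate b (×160 and ×170, subtract): 37500·a = -18.000 → a = ∂h/∂x = -0.0004800
Back-substitute: b = ∂h/∂y = -0.0004800.
|∇h| = √(-0.0004800² + -0.0004800²) = 0.0006788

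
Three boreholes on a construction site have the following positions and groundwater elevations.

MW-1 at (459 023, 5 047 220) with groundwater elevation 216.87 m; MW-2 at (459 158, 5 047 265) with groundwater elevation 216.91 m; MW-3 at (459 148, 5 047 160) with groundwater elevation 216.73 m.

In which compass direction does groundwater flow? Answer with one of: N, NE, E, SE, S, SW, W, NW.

Taking MW-1 as reference: MW-2−MW-1 = (135, 45, +0.04); MW-3−MW-1 = (125, -60, -0.14).
Determinant of the coordinate differences = 135·(-60) − 125·45 = -13725.
∂h/∂x = [(+0.04)·(-60) − (-0.14)·45] / -13725 = -0.0002842
∂h/∂y = [135·(-0.14) − 125·(+0.04)] / -13725 = +0.001741
Flow = −∇h = (+0.0002842 east, -0.001741 north), which points south.

S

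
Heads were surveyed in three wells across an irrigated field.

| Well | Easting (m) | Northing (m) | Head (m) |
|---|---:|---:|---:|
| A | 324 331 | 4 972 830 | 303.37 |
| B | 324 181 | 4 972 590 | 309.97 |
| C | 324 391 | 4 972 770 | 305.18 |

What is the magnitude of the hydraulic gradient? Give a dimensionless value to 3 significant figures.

Taking A as reference: B−A = (-150, -240, +6.60); C−A = (60, -60, +1.81).
Solve a·Δx + b·Δy = Δh: det = (-150)·(-60) − 60·(-240) = 23400.
∂h/∂x = [(+6.60)·(-60) − (+1.81)·(-240)] / 23400 = +0.001641
∂h/∂y = [(-150)·(+1.81) − 60·(+6.60)] / 23400 = -0.02853
|∇h| = √(0.001641² + -0.02853²) = 0.02858

0.0286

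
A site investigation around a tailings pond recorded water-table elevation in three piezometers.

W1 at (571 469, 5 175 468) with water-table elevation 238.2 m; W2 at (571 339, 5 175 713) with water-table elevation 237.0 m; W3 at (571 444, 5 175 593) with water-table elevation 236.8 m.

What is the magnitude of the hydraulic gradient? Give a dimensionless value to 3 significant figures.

0.0243

Taking W1 as reference: W2−W1 = (-130, 245, -1.2); W3−W1 = (-25, 125, -1.4).
Determinant of the coordinate differences = (-130)·125 − (-25)·245 = -10125.
∂h/∂x = [(-1.2)·125 − (-1.4)·245] / -10125 = -0.01906
∂h/∂y = [(-130)·(-1.4) − (-25)·(-1.2)] / -10125 = -0.01501
|∇h| = √(-0.01906² + -0.01501²) = 0.02426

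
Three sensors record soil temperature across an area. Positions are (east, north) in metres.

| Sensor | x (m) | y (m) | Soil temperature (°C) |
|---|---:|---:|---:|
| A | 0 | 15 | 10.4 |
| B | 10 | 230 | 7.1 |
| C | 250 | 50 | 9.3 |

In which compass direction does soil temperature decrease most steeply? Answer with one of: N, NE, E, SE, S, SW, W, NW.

With T = a·x + b·y + c and A as origin, the differences give:
  10·a + 215·b = -3.3
  250·a + 35·b = -1.1
Eliminate b (×35 and ×215, subtract): -53400·a = 121.00 → a = ∂T/∂x = -0.002266
Back-substitute: b = ∂T/∂y = -0.01524.
Steepest decrease is along −∇f = (+0.002266 E, +0.01524 N) → north.

N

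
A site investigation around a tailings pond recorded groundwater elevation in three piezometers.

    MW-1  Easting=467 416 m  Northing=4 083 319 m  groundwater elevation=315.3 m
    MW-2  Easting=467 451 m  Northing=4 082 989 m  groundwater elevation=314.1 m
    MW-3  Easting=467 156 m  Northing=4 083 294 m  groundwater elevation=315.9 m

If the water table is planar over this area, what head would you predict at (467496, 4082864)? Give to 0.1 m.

313.6 m

Taking MW-1 as reference: MW-2−MW-1 = (35, -330, -1.2); MW-3−MW-1 = (-260, -25, +0.6).
Determinant of the coordinate differences = 35·(-25) − (-260)·(-330) = -86675.
∂h/∂x = [(-1.2)·(-25) − (+0.6)·(-330)] / -86675 = -0.002631
∂h/∂y = [35·(+0.6) − (-260)·(-1.2)] / -86675 = +0.003357
h(467496, 4082864) = 315.3 + (-0.002631)·(80) + (+0.003357)·(-455) = 315.3 -0.210 -1.528 = 313.562 m.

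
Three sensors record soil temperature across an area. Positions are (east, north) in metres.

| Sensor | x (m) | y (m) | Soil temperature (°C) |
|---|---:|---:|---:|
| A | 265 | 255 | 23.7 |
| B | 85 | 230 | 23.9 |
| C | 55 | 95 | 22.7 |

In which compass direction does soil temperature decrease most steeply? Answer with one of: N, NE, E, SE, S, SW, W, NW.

S

With T = a·x + b·y + c and A as origin, the differences give:
  (-180)·a + (-25)·b = +0.2
  (-210)·a + (-160)·b = -1.0
Eliminate b (×(-160) and ×(-25), subtract): 23550·a = -57.00 → a = ∂T/∂x = -0.002420
Back-substitute: b = ∂T/∂y = +0.009427.
Steepest decrease is along −∇f = (+0.002420 E, -0.009427 N) → south.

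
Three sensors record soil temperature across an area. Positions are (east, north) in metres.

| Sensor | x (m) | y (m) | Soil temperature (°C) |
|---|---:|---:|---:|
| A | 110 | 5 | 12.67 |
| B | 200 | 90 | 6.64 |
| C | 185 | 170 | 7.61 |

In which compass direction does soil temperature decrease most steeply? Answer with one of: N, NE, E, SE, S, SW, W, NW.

Differences from A: to B (Δx, Δy, Δh) = (90, 85, -6.03); to C = (75, 165, -5.06).
Solve a·Δx + b·Δy = ΔT: det = 90·165 − 75·85 = 8475.
∂T/∂x = [(-6.03)·165 − (-5.06)·85] / 8475 = -0.06665
∂T/∂y = [90·(-5.06) − 75·(-6.03)] / 8475 = -0.0003717
Steepest decrease is along −∇f = (+0.06665 E, +0.0003717 N) → east.

E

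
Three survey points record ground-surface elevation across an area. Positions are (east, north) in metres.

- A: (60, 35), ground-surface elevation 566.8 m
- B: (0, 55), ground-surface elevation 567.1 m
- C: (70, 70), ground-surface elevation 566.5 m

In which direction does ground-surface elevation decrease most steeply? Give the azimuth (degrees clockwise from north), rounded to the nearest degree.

Differences from A: to B (Δx, Δy, Δh) = (-60, 20, +0.3); to C = (10, 35, -0.3).
Solve a·Δx + b·Δy = Δz: det = (-60)·35 − 10·20 = -2300.
∂z/∂x = [(+0.3)·35 − (-0.3)·20] / -2300 = -0.007174
∂z/∂y = [(-60)·(-0.3) − 10·(+0.3)] / -2300 = -0.006522
Steepest decrease is along −∇f: components (+0.007174 E, +0.006522 N).
Azimuth = atan2(+0.007174, +0.006522) = 47.7° ≈ 048°.

048°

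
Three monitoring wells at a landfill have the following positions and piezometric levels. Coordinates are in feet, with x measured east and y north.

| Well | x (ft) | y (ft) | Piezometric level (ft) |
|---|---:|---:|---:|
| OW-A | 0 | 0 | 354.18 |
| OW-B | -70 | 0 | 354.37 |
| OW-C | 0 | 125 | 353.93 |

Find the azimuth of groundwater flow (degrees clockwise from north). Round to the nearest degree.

054°

∂h/∂x = (354.37 − 354.18) / (-70 − 0) = -0.002714
∂h/∂y = (353.93 − 354.18) / (125 − 0) = -0.002000
Flow direction (−∇h) has components (+0.002714 E, +0.002000 N).
Azimuth = atan2(E, N) = atan2(+0.002714, +0.002000) = 53.6° ≈ 054°.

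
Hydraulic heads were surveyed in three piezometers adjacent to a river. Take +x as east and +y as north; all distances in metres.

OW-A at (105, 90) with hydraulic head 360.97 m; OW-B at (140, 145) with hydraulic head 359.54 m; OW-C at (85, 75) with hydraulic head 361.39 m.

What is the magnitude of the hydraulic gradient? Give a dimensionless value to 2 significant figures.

0.024

Three-point gradient (reference OW-A): Δ to OW-B = (35, 55, -1.43), Δ to OW-C = (-20, -15, +0.42).
∂h/∂x = -0.002870, ∂h/∂y = -0.02417 (det = 575).
|∇h| = √(-0.002870² + -0.02417²) = 0.02434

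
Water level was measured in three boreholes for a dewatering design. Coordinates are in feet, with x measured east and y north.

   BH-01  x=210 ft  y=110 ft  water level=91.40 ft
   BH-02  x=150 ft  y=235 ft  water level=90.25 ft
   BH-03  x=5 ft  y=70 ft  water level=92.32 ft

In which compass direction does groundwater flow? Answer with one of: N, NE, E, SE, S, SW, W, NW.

N

Differences from BH-01: to BH-02 (Δx, Δy, Δh) = (-60, 125, -1.15); to BH-03 = (-205, -40, +0.92).
Determinant of the coordinate differences = (-60)·(-40) − (-205)·125 = 28025.
∂h/∂x = [(-1.15)·(-40) − (+0.92)·125] / 28025 = -0.002462
∂h/∂y = [(-60)·(+0.92) − (-205)·(-1.15)] / 28025 = -0.01038
Flow = −∇h = (+0.002462 east, +0.01038 north), which points north.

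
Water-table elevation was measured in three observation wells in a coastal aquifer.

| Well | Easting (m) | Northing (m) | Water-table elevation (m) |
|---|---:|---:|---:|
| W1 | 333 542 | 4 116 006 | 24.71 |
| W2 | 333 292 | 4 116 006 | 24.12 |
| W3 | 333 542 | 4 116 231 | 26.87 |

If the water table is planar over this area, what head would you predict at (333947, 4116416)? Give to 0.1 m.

29.6 m

∂h/∂x = (24.12 − 24.71) / (333292 − 333542) = +0.002360
∂h/∂y = (26.87 − 24.71) / (4116231 − 4116006) = +0.009600
h(333947, 4116416) = 24.71 + (+0.002360)·(405) + (+0.009600)·(410) = 24.71 +0.956 +3.936 = 29.602 m.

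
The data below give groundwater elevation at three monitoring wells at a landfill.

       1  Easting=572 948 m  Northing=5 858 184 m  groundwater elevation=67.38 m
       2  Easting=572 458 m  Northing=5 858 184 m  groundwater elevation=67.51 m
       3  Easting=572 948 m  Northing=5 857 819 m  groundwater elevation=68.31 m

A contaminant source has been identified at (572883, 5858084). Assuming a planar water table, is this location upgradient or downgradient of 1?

upgradient

∂h/∂x = (67.51 − 67.38) / (572458 − 572948) = -0.0002653
∂h/∂y = (68.31 − 67.38) / (5857819 − 5858184) = -0.002548
Head at (572883, 5858084) = 67.38 + (-0.0002653)·(-65) + (-0.002548)·(-100) = 67.65 m.
That is higher than the 67.38 m at 1, so the point is upgradient.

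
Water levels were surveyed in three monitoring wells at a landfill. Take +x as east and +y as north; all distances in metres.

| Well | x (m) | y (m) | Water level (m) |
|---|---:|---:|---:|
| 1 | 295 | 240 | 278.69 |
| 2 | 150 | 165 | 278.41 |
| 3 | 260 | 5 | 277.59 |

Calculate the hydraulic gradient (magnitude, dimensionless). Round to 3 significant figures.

With h = a·x + b·y + c and 1 as origin, the differences give:
  (-145)·a + (-75)·b = -0.28
  (-35)·a + (-235)·b = -1.10
Eliminate b (×(-235) and ×(-75), subtract): 31450·a = -16.700 → a = ∂h/∂x = -0.0005310
Back-substitute: b = ∂h/∂y = +0.004760.
|∇h| = √(-0.0005310² + 0.004760²) = 0.00479

0.00479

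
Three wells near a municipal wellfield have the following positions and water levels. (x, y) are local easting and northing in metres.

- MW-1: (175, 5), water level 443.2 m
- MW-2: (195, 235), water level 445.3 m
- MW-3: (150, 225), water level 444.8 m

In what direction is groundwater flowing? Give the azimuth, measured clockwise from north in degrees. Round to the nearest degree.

Three-point gradient (reference MW-1): Δ to MW-2 = (20, 230, +2.1), Δ to MW-3 = (-25, 220, +1.6).
∂h/∂x = +0.009261, ∂h/∂y = +0.008325 (det = 10150).
Flow direction (−∇h) has components (-0.009261 E, -0.008325 N).
Azimuth = atan2(E, N) = atan2(-0.009261, -0.008325) = 228.0° ≈ 228°.

228°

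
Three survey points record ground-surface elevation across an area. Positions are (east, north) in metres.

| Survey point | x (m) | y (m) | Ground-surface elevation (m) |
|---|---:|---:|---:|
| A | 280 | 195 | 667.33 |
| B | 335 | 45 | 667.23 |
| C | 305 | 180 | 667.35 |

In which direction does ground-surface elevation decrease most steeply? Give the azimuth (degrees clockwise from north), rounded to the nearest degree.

With z = a·x + b·y + c and A as origin, the differences give:
  55·a + (-150)·b = -0.10
  25·a + (-15)·b = +0.02
Eliminate b (×(-15) and ×(-150), subtract): 2925·a = 4.500 → a = ∂z/∂x = +0.001538
Back-substitute: b = ∂z/∂y = +0.001231.
Steepest decrease is along −∇f: components (-0.001538 E, -0.001231 N).
Azimuth = atan2(-0.001538, -0.001231) = 231.3° ≈ 231°.

231°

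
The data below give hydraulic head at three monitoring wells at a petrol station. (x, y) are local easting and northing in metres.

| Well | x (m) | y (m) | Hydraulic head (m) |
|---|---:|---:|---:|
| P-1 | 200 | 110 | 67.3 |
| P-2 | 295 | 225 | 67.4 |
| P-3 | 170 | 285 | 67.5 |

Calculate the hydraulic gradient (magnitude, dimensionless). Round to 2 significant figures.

With h = a·x + b·y + c and P-1 as origin, the differences give:
  95·a + 115·b = +0.1
  (-30)·a + 175·b = +0.2
Eliminate b (×175 and ×115, subtract): 20075·a = -5.50 → a = ∂h/∂x = -0.0002740
Back-substitute: b = ∂h/∂y = +0.001096.
|∇h| = √(-0.0002740² + 0.001096²) = 0.00113

0.0011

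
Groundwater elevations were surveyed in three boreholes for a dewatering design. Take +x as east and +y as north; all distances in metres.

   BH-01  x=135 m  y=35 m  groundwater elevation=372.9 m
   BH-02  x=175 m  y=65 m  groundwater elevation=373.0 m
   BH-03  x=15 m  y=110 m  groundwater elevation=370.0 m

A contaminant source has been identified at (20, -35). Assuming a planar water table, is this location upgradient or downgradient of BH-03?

upgradient

Taking BH-01 as reference: BH-02−BH-01 = (40, 30, +0.1); BH-03−BH-01 = (-120, 75, -2.9).
Determinant of the coordinate differences = 40·75 − (-120)·30 = 6600.
∂h/∂x = [(+0.1)·75 − (-2.9)·30] / 6600 = +0.01432
∂h/∂y = [40·(-2.9) − (-120)·(+0.1)] / 6600 = -0.01576
Head at (20, -35) = 372.9 + (+0.01432)·(-115) + (-0.01576)·(-70) = 372.36 m.
That is higher than the 370.0 m at BH-03, so the point is upgradient.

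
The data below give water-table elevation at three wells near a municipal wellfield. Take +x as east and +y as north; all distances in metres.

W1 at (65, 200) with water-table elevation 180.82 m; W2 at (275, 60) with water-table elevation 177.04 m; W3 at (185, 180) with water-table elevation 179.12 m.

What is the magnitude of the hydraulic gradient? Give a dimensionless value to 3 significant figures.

0.0150

With h = a·x + b·y + c and W1 as origin, the differences give:
  210·a + (-140)·b = -3.78
  120·a + (-20)·b = -1.70
Eliminate b (×(-20) and ×(-140), subtract): 12600·a = -162.400 → a = ∂h/∂x = -0.01289
Back-substitute: b = ∂h/∂y = +0.007667.
|∇h| = √(-0.01289² + 0.007667²) = 0.015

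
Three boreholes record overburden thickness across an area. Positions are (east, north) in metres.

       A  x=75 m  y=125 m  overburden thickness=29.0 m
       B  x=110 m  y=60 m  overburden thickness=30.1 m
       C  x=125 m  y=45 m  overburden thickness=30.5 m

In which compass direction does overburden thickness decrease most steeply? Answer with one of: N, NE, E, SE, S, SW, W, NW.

W

With d = a·x + b·y + c and A as origin, the differences give:
  35·a + (-65)·b = +1.1
  50·a + (-80)·b = +1.5
Eliminate b (×(-80) and ×(-65), subtract): 450·a = 9.50 → a = ∂d/∂x = +0.02111
Back-substitute: b = ∂d/∂y = -0.005556.
Steepest decrease is along −∇f = (-0.02111 E, +0.005556 N) → west.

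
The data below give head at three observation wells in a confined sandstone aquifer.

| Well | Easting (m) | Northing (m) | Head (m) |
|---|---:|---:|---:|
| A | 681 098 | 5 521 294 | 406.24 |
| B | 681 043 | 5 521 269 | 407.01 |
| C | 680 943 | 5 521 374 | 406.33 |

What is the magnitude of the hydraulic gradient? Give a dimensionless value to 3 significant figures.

Differences from A: to B (Δx, Δy, Δh) = (-55, -25, +0.77); to C = (-155, 80, +0.09).
Solve a·Δx + b·Δy = Δh: det = (-55)·80 − (-155)·(-25) = -8275.
∂h/∂x = [(+0.77)·80 − (+0.09)·(-25)] / -8275 = -0.007716
∂h/∂y = [(-55)·(+0.09) − (-155)·(+0.77)] / -8275 = -0.01382
|∇h| = √(-0.007716² + -0.01382²) = 0.01583

0.0158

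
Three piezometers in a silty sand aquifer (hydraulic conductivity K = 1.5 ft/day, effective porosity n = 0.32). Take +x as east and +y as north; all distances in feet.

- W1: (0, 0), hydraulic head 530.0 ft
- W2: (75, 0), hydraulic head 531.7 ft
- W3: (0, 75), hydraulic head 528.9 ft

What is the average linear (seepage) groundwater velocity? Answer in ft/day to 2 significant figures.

0.13 ft/day

∂h/∂x = (531.7 − 530.0) / (75 − 0) = +0.02267
∂h/∂y = (528.9 − 530.0) / (75 − 0) = -0.01467
|∇h| = √(0.02267² + -0.01467²) = 0.027
Seepage velocity v = K·i/n = 1.5 × 0.027 / 0.32 = 0.1266 ft/day.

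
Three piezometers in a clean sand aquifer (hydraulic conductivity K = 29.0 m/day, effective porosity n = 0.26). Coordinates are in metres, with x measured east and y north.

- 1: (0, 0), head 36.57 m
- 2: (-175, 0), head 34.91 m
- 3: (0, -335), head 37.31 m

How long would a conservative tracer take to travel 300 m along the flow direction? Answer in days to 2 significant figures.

∂h/∂x = (34.91 − 36.57) / (-175 − 0) = +0.009486
∂h/∂y = (37.31 − 36.57) / (-335 − 0) = -0.002209
|∇h| = √(0.009486² + -0.002209²) = 0.00974
Seepage velocity v = K·i/n = 29.0 × 0.00974 / 0.26 = 1.086 m/day.
t = 300 / 1.086 = 276.2 days.

280 days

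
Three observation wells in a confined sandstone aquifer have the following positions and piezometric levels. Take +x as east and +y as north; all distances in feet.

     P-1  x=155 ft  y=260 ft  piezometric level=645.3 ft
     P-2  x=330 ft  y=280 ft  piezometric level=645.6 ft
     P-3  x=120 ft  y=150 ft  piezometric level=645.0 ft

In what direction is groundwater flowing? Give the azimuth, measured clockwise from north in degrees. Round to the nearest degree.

Three-point gradient (reference P-1): Δ to P-2 = (175, 20, +0.3), Δ to P-3 = (-35, -110, -0.3).
∂h/∂x = +0.001456, ∂h/∂y = +0.002264 (det = -18550).
Flow direction (−∇h) has components (-0.001456 E, -0.002264 N).
Azimuth = atan2(E, N) = atan2(-0.001456, -0.002264) = 212.7° ≈ 213°.

213°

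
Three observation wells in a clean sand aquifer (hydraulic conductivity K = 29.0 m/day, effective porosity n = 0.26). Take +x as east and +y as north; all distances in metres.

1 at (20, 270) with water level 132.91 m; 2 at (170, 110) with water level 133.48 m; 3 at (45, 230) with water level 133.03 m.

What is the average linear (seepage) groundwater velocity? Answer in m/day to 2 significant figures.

Differences from 1: to 2 (Δx, Δy, Δh) = (150, -160, +0.57); to 3 = (25, -40, +0.12).
Determinant of the coordinate differences = 150·(-40) − 25·(-160) = -2000.
∂h/∂x = [(+0.57)·(-40) − (+0.12)·(-160)] / -2000 = +0.001800
∂h/∂y = [150·(+0.12) − 25·(+0.57)] / -2000 = -0.001875
|∇h| = √(0.001800² + -0.001875²) = 0.002599
Seepage velocity v = K·i/n = 29.0 × 0.002599 / 0.26 = 0.2899 m/day.

0.29 m/day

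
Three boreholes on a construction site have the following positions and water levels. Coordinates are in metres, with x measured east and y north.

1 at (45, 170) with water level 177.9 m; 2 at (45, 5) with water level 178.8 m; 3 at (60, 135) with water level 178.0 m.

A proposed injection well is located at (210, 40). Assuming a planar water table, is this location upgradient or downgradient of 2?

Differences from 1: to 2 (Δx, Δy, Δh) = (0, -165, +0.9); to 3 = (15, -35, +0.1).
Solve a·Δx + b·Δy = Δh: det = 0·(-35) − 15·(-165) = 2475.
∂h/∂x = [(+0.9)·(-35) − (+0.1)·(-165)] / 2475 = -0.006061
∂h/∂y = [0·(+0.1) − 15·(+0.9)] / 2475 = -0.005455
Head at (210, 40) = 177.9 + (-0.006061)·(165) + (-0.005455)·(-130) = 177.61 m.
That is lower than the 178.8 m at 2, so the point is downgradient.

downgradient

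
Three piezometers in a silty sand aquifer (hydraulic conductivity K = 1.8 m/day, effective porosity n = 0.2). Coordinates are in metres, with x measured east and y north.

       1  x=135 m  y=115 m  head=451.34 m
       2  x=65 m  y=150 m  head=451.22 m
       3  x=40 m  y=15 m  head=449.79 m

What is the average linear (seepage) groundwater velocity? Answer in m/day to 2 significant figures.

0.10 m/day

Differences from 1: to 2 (Δx, Δy, Δh) = (-70, 35, -0.12); to 3 = (-95, -100, -1.55).
Determinant of the coordinate differences = (-70)·(-100) − (-95)·35 = 10325.
∂h/∂x = [(-0.12)·(-100) − (-1.55)·35] / 10325 = +0.006416
∂h/∂y = [(-70)·(-1.55) − (-95)·(-0.12)] / 10325 = +0.009404
|∇h| = √(0.006416² + 0.009404²) = 0.01138
Seepage velocity v = K·i/n = 1.8 × 0.01138 / 0.2 = 0.1024 m/day.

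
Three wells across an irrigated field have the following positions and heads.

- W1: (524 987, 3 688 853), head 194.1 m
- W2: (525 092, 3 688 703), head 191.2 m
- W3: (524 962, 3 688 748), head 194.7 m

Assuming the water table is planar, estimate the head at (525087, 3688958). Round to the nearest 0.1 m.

191.5 m

With h = a·x + b·y + c and W1 as origin, the differences give:
  105·a + (-150)·b = -2.9
  (-25)·a + (-105)·b = +0.6
Eliminate b (×(-105) and ×(-150), subtract): -14775·a = 394.50 → a = ∂h/∂x = -0.02670
Back-substitute: b = ∂h/∂y = +0.0006430.
h(525087, 3688958) = 194.1 + (-0.02670)·(100) + (+0.0006430)·(105) = 194.1 -2.670 +0.068 = 191.497 m.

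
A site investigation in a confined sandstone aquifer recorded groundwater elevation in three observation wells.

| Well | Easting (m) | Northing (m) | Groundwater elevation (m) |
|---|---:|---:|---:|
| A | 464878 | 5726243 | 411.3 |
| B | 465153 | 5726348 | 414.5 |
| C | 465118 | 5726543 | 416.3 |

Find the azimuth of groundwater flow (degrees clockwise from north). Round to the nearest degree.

216°

Differences from A: to B (Δx, Δy, Δh) = (275, 105, +3.2); to C = (240, 300, +5.0).
Determinant of the coordinate differences = 275·300 − 240·105 = 57300.
∂h/∂x = [(+3.2)·300 − (+5.0)·105] / 57300 = +0.007592
∂h/∂y = [275·(+5.0) − 240·(+3.2)] / 57300 = +0.01059
Flow direction (−∇h) has components (-0.007592 E, -0.01059 N).
Azimuth = atan2(E, N) = atan2(-0.007592, -0.01059) = 215.6° ≈ 216°.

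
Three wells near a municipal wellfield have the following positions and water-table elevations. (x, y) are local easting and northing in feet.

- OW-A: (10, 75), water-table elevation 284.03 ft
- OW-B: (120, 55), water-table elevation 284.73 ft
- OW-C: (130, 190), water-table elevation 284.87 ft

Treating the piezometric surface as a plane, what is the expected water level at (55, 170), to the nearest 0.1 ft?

Differences from OW-A: to OW-B (Δx, Δy, Δh) = (110, -20, +0.70); to OW-C = (120, 115, +0.84).
Solve a·Δx + b·Δy = Δh: det = 110·115 − 120·(-20) = 15050.
∂h/∂x = [(+0.70)·115 − (+0.84)·(-20)] / 15050 = +0.006465
∂h/∂y = [110·(+0.84) − 120·(+0.70)] / 15050 = +0.0005581
h(55, 170) = 284.03 + (+0.006465)·(45) + (+0.0005581)·(95) = 284.03 +0.291 +0.053 = 284.374 ft.

284.4 ft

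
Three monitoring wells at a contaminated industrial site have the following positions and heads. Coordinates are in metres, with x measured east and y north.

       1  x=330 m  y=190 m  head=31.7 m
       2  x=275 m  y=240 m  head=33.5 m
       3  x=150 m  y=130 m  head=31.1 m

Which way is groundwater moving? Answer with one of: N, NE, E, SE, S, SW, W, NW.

Differences from 1: to 2 (Δx, Δy, Δh) = (-55, 50, +1.8); to 3 = (-180, -60, -0.6).
Solve a·Δx + b·Δy = Δh: det = (-55)·(-60) − (-180)·50 = 12300.
∂h/∂x = [(+1.8)·(-60) − (-0.6)·50] / 12300 = -0.006341
∂h/∂y = [(-55)·(-0.6) − (-180)·(+1.8)] / 12300 = +0.02902
Flow = −∇h = (+0.006341 east, -0.02902 north), which points south.

S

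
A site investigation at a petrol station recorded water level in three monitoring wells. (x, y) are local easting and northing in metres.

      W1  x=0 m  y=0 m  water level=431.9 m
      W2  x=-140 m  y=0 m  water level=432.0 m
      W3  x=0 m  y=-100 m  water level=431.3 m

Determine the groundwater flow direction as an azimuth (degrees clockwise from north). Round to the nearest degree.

173°

∂h/∂x = (432.0 − 431.9) / (-140 − 0) = -0.0007143
∂h/∂y = (431.3 − 431.9) / (-100 − 0) = +0.006000
Flow direction (−∇h) has components (+0.0007143 E, -0.006000 N).
Azimuth = atan2(E, N) = atan2(+0.0007143, -0.006000) = 173.2° ≈ 173°.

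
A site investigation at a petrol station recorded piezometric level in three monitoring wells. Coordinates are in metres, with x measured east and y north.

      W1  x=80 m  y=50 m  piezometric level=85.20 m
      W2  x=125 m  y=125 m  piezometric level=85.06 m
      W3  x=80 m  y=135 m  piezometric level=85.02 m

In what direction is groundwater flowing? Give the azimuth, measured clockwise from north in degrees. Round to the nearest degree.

Differences from W1: to W2 (Δx, Δy, Δh) = (45, 75, -0.14); to W3 = (0, 85, -0.18).
Solve a·Δx + b·Δy = Δh: det = 45·85 − 0·75 = 3825.
∂h/∂x = [(-0.14)·85 − (-0.18)·75] / 3825 = +0.0004183
∂h/∂y = [45·(-0.18) − 0·(-0.14)] / 3825 = -0.002118
Flow direction (−∇h) has components (-0.0004183 E, +0.002118 N).
Azimuth = atan2(E, N) = atan2(-0.0004183, +0.002118) = 348.8° ≈ 349°.

349°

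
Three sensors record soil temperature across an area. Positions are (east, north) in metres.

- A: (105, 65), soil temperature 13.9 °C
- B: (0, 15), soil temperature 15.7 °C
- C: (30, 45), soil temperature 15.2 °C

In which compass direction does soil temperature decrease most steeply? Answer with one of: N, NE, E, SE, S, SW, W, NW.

With T = a·x + b·y + c and A as origin, the differences give:
  (-105)·a + (-50)·b = +1.8
  (-75)·a + (-20)·b = +1.3
Eliminate b (×(-20) and ×(-50), subtract): -1650·a = 29.00 → a = ∂T/∂x = -0.01758
Back-substitute: b = ∂T/∂y = +0.0009091.
Steepest decrease is along −∇f = (+0.01758 E, -0.0009091 N) → east.

E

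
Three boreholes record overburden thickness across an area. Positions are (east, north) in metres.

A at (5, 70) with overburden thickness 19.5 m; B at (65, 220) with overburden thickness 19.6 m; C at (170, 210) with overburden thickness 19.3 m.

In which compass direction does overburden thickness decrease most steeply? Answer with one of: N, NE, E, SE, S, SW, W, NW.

Taking A as reference: B−A = (60, 150, +0.1); C−A = (165, 140, -0.2).
Solve a·Δx + b·Δy = Δd: det = 60·140 − 165·150 = -16350.
∂d/∂x = [(+0.1)·140 − (-0.2)·150] / -16350 = -0.002691
∂d/∂y = [60·(-0.2) − 165·(+0.1)] / -16350 = +0.001743
Steepest decrease is along −∇f = (+0.002691 E, -0.001743 N) → southeast.

SE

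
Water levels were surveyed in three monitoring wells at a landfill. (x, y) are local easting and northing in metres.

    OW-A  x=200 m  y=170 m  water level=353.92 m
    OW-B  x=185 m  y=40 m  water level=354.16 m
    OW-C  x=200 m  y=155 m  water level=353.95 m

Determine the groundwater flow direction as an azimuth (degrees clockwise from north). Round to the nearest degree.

Differences from OW-A: to OW-B (Δx, Δy, Δh) = (-15, -130, +0.24); to OW-C = (0, -15, +0.03).
Solve a·Δx + b·Δy = Δh: det = (-15)·(-15) − 0·(-130) = 225.
∂h/∂x = [(+0.24)·(-15) − (+0.03)·(-130)] / 225 = +0.001333
∂h/∂y = [(-15)·(+0.03) − 0·(+0.24)] / 225 = -0.002000
Flow direction (−∇h) has components (-0.001333 E, +0.002000 N).
Azimuth = atan2(E, N) = atan2(-0.001333, +0.002000) = 326.3° ≈ 326°.

326°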